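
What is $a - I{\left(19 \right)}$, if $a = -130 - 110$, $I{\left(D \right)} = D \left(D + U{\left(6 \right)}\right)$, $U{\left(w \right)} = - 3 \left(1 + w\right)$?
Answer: $-202$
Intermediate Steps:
$U{\left(w \right)} = -3 - 3 w$
$I{\left(D \right)} = D \left(-21 + D\right)$ ($I{\left(D \right)} = D \left(D - 21\right) = D \left(-21 + D\right)$)
$a = -240$
$a - I{\left(19 \right)} = -240 - 19 \left(-21 + 19\right) = -240 - 19 \left(-2\right) = -240 - -38 = -240 + 38 = -202$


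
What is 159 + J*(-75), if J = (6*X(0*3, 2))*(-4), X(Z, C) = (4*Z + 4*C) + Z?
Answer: 14559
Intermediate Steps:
X(Z, C) = 4*C + 5*Z (X(Z, C) = (4*C + 4*Z) + Z = 4*C + 5*Z)
J = -192 (J = (6*(4*2 + 5*(0*3)))*(-4) = (6*(8 + 5*0))*(-4) = (6*(8 + 0))*(-4) = (6*8)*(-4) = 48*(-4) = -192)
159 + J*(-75) = 159 - 192*(-75) = 159 + 14400 = 14559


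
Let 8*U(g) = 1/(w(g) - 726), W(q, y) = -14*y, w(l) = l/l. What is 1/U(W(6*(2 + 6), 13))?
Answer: -5800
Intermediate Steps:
w(l) = 1
U(g) = -1/5800 (U(g) = 1/(8*(1 - 726)) = (1/8)/(-725) = (1/8)*(-1/725) = -1/5800)
1/U(W(6*(2 + 6), 13)) = 1/(-1/5800) = -5800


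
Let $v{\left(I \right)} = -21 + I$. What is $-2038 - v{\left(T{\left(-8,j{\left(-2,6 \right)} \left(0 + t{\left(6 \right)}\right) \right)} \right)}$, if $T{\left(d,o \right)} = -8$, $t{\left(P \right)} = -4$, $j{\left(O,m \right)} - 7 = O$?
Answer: $-2009$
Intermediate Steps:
$j{\left(O,m \right)} = 7 + O$
$-2038 - v{\left(T{\left(-8,j{\left(-2,6 \right)} \left(0 + t{\left(6 \right)}\right) \right)} \right)} = -2038 - \left(-21 - 8\right) = -2038 - -29 = -2038 + 29 = -2009$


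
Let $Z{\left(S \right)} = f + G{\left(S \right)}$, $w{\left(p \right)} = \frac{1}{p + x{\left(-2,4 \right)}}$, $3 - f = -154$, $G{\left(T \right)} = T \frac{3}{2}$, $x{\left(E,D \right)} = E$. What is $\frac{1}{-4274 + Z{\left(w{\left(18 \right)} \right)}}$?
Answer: $- \frac{32}{131741} \approx -0.0002429$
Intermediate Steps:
$G{\left(T \right)} = \frac{3 T}{2}$ ($G{\left(T \right)} = T 3 \cdot \frac{1}{2} = T \frac{3}{2} = \frac{3 T}{2}$)
$f = 157$ ($f = 3 - -154 = 3 + 154 = 157$)
$w{\left(p \right)} = \frac{1}{-2 + p}$ ($w{\left(p \right)} = \frac{1}{p - 2} = \frac{1}{-2 + p}$)
$Z{\left(S \right)} = 157 + \frac{3 S}{2}$
$\frac{1}{-4274 + Z{\left(w{\left(18 \right)} \right)}} = \frac{1}{-4274 + \left(157 + \frac{3}{2 \left(-2 + 18\right)}\right)} = \frac{1}{-4274 + \left(157 + \frac{3}{2 \cdot 16}\right)} = \frac{1}{-4274 + \left(157 + \frac{3}{2} \cdot \frac{1}{16}\right)} = \frac{1}{-4274 + \left(157 + \frac{3}{32}\right)} = \frac{1}{-4274 + \frac{5027}{32}} = \frac{1}{- \frac{131741}{32}} = - \frac{32}{131741}$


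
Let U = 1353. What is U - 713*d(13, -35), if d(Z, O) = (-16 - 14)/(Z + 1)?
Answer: 20166/7 ≈ 2880.9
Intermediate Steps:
d(Z, O) = -30/(1 + Z)
U - 713*d(13, -35) = 1353 - (-21390)/(1 + 13) = 1353 - (-21390)/14 = 1353 - 713*(-15/7) = 1353 + 10695/7 = 20166/7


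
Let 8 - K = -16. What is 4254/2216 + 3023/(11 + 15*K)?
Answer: 4138601/411068 ≈ 10.068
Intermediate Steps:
K = 24 (K = 8 - 1*(-16) = 8 + 16 = 24)
4254/2216 + 3023/(11 + 15*K) = 4254/2216 + 3023/(11 + 15*24) = 4254*(1/2216) + 3023/(11 + 360) = 2127/1108 + 3023/371 = 4138601/411068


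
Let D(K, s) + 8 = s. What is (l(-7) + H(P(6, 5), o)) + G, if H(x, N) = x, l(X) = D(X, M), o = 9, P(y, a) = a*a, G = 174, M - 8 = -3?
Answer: 196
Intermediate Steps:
M = 5 (M = 8 - 3 = 5)
P(y, a) = a**2
D(K, s) = -8 + s
l(X) = -3 (l(X) = -8 + 5 = -3)
(l(-7) + H(P(6, 5), o)) + G = (-3 + 5**2) + 174 = (-3 + 25) + 174 = 22 + 174 = 196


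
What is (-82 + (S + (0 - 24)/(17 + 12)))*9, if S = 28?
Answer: -14310/29 ≈ -493.45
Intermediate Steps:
(-82 + (S + (0 - 24)/(17 + 12)))*9 = (-82 + (28 + (0 - 24)/(17 + 12)))*9 = (-82 + (28 - 24/29))*9 = (-82 + 788/29)*9 = -1590/29*9 = -14310/29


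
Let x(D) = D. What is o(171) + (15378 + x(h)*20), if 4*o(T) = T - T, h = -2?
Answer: 15338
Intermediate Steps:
o(T) = 0 (o(T) = (T - T)/4 = (¼)*0 = 0)
o(171) + (15378 + x(h)*20) = 0 + (15378 - 2*20) = 0 + (15378 - 40) = 0 + 15338 = 15338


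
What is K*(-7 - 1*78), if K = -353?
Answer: 30005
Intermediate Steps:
K*(-7 - 1*78) = -353*(-7 - 1*78) = -353*(-7 - 78) = -353*(-85) = 30005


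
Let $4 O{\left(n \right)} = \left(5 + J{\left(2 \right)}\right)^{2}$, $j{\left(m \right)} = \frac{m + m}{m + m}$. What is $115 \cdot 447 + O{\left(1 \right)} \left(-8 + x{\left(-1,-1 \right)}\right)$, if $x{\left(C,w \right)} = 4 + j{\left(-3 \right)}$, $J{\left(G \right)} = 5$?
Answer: $51330$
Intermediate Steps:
$j{\left(m \right)} = 1$ ($j{\left(m \right)} = \frac{2 m}{2 m} = 2 m \frac{1}{2 m} = 1$)
$O{\left(n \right)} = 25$ ($O{\left(n \right)} = \frac{\left(5 + 5\right)^{2}}{4} = \frac{10^{2}}{4} = \frac{1}{4} \cdot 100 = 25$)
$x{\left(C,w \right)} = 5$ ($x{\left(C,w \right)} = 4 + 1 = 5$)
$115 \cdot 447 + O{\left(1 \right)} \left(-8 + x{\left(-1,-1 \right)}\right) = 115 \cdot 447 + 25 \left(-8 + 5\right) = 51405 + 25 \left(-3\right) = 51405 - 75 = 51330$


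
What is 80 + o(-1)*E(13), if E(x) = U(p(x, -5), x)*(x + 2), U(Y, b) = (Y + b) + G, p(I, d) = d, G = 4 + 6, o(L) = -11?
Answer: -2890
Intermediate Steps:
G = 10
U(Y, b) = 10 + Y + b (U(Y, b) = (Y + b) + 10 = 10 + Y + b)
E(x) = (2 + x)*(5 + x) (E(x) = (10 - 5 + x)*(x + 2) = (5 + x)*(2 + x) = (2 + x)*(5 + x))
80 + o(-1)*E(13) = 80 - 11*(2 + 13)*(5 + 13) = 80 - 165*18 = 80 - 11*270 = 80 - 2970 = -2890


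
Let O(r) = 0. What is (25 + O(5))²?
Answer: 625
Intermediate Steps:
(25 + O(5))² = (25 + 0)² = 25² = 625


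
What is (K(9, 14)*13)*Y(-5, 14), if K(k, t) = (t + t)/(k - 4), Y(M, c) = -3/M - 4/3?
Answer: -4004/75 ≈ -53.387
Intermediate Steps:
Y(M, c) = -4/3 - 3/M (Y(M, c) = -3/M - 4*⅓ = -3/M - 4/3 = -4/3 - 3/M)
K(k, t) = 2*t/(-4 + k) (K(k, t) = (2*t)/(-4 + k) = 2*t/(-4 + k))
(K(9, 14)*13)*Y(-5, 14) = ((2*14/(-4 + 9))*13)*(-4/3 - 3/(-5)) = ((2*14/5)*13)*(-4/3 - 3*(-⅕)) = ((2*14*(⅕))*13)*(-4/3 + ⅗) = ((28/5)*13)*(-11/15) = (364/5)*(-11/15) = -4004/75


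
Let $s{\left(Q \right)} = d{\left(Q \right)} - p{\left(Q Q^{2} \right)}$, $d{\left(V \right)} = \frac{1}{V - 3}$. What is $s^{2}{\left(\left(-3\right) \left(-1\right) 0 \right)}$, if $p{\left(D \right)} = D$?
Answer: $\frac{1}{9} \approx 0.11111$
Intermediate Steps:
$d{\left(V \right)} = \frac{1}{-3 + V}$
$s{\left(Q \right)} = \frac{1}{-3 + Q} - Q^{3}$ ($s{\left(Q \right)} = \frac{1}{-3 + Q} - Q Q^{2} = \frac{1}{-3 + Q} - Q^{3}$)
$s^{2}{\left(\left(-3\right) \left(-1\right) 0 \right)} = \left(\frac{1 + \left(\left(-3\right) \left(-1\right) 0\right)^{3} \left(3 - \left(-3\right) \left(-1\right) 0\right)}{-3 + \left(-3\right) \left(-1\right) 0}\right)^{2} = \left(\frac{1 + \left(3 \cdot 0\right)^{3} \left(3 - 3 \cdot 0\right)}{-3 + 3 \cdot 0}\right)^{2} = \left(\frac{1 + 0^{3} \left(3 - 0\right)}{-3 + 0}\right)^{2} = \left(\frac{1 + 0 \left(3 + 0\right)}{-3}\right)^{2} = \left(- \frac{1 + 0 \cdot 3}{3}\right)^{2} = \left(- \frac{1 + 0}{3}\right)^{2} = \left(\left(- \frac{1}{3}\right) 1\right)^{2} = \left(- \frac{1}{3}\right)^{2} = \frac{1}{9}$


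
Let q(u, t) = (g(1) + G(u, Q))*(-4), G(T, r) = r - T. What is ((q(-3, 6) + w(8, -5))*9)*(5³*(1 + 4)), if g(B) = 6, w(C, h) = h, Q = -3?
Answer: -163125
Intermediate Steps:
q(u, t) = -12 + 4*u (q(u, t) = (6 + (-3 - u))*(-4) = (3 - u)*(-4) = -12 + 4*u)
((q(-3, 6) + w(8, -5))*9)*(5³*(1 + 4)) = (((-12 + 4*(-3)) - 5)*9)*(5³*(1 + 4)) = (((-12 - 12) - 5)*9)*(125*5) = ((-24 - 5)*9)*625 = -29*9*625 = -261*625 = -163125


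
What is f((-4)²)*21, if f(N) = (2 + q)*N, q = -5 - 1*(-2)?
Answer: -336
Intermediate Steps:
q = -3 (q = -5 + 2 = -3)
f(N) = -N (f(N) = (2 - 3)*N = -N)
f((-4)²)*21 = -1*(-4)²*21 = -1*16*21 = -16*21 = -336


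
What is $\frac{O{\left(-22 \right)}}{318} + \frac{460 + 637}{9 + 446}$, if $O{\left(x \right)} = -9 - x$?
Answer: $\frac{354761}{144690} \approx 2.4519$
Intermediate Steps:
$\frac{O{\left(-22 \right)}}{318} + \frac{460 + 637}{9 + 446} = \frac{-9 - -22}{318} + \frac{460 + 637}{9 + 446} = \left(-9 + 22\right) \frac{1}{318} + \frac{1097}{455} = 13 \cdot \frac{1}{318} + 1097 \cdot \frac{1}{455} = \frac{13}{318} + \frac{1097}{455} = \frac{354761}{144690}$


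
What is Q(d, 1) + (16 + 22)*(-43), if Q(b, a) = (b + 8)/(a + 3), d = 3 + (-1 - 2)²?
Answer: -1629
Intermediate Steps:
d = 12 (d = 3 + (-3)² = 3 + 9 = 12)
Q(b, a) = (8 + b)/(3 + a)
Q(d, 1) + (16 + 22)*(-43) = (8 + 12)/(3 + 1) + (16 + 22)*(-43) = 20/4 + 38*(-43) = (¼)*20 - 1634 = 5 - 1634 = -1629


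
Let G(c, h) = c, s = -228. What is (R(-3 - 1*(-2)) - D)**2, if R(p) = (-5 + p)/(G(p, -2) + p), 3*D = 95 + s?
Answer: 20164/9 ≈ 2240.4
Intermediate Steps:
D = -133/3 (D = (95 - 228)/3 = (1/3)*(-133) = -133/3 ≈ -44.333)
R(p) = (-5 + p)/(2*p) (R(p) = (-5 + p)/(p + p) = (-5 + p)/((2*p)) = (-5 + p)*(1/(2*p)) = (-5 + p)/(2*p))
(R(-3 - 1*(-2)) - D)**2 = ((-5 + (-3 - 1*(-2)))/(2*(-3 - 1*(-2))) - 1*(-133/3))**2 = ((-5 + (-3 + 2))/(2*(-3 + 2)) + 133/3)**2 = ((1/2)*(-5 - 1)/(-1) + 133/3)**2 = ((1/2)*(-1)*(-6) + 133/3)**2 = (3 + 133/3)**2 = (142/3)**2 = 20164/9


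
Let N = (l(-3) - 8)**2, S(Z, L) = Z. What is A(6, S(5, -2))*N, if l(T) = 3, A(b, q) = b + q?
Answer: 275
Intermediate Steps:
N = 25 (N = (3 - 8)**2 = (-5)**2 = 25)
A(6, S(5, -2))*N = (6 + 5)*25 = 11*25 = 275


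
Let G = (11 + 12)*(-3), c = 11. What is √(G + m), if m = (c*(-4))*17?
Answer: I*√817 ≈ 28.583*I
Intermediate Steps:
m = -748 (m = (11*(-4))*17 = -44*17 = -748)
G = -69 (G = 23*(-3) = -69)
√(G + m) = √(-69 - 748) = √(-817) = I*√817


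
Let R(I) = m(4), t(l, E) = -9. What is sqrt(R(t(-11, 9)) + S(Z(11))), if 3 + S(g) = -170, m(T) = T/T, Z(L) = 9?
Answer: 2*I*sqrt(43) ≈ 13.115*I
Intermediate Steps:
m(T) = 1
R(I) = 1
S(g) = -173 (S(g) = -3 - 170 = -173)
sqrt(R(t(-11, 9)) + S(Z(11))) = sqrt(1 - 173) = sqrt(-172) = 2*I*sqrt(43)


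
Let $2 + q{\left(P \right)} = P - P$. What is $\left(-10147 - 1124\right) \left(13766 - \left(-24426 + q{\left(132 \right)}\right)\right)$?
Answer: $-430484574$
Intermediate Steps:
$q{\left(P \right)} = -2$ ($q{\left(P \right)} = -2 + \left(P - P\right) = -2 + 0 = -2$)
$\left(-10147 - 1124\right) \left(13766 - \left(-24426 + q{\left(132 \right)}\right)\right) = \left(-10147 - 1124\right) \left(13766 + \left(24426 - -2\right)\right) = - 11271 \left(13766 + \left(24426 + 2\right)\right) = - 11271 \left(13766 + 24428\right) = \left(-11271\right) 38194 = -430484574$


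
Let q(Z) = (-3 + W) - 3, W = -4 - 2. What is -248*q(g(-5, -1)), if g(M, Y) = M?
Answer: 2976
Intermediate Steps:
W = -6
q(Z) = -12 (q(Z) = (-3 - 6) - 3 = -9 - 3 = -12)
-248*q(g(-5, -1)) = -248*(-12) = 2976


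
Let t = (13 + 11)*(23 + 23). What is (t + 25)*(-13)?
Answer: -14677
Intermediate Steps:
t = 1104 (t = 24*46 = 1104)
(t + 25)*(-13) = (1104 + 25)*(-13) = 1129*(-13) = -14677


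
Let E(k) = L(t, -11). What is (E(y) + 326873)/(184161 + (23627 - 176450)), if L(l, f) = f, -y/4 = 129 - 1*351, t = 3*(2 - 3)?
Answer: 18159/1741 ≈ 10.430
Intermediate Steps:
t = -3 (t = 3*(-1) = -3)
y = 888 (y = -4*(129 - 1*351) = -4*(129 - 351) = -4*(-222) = 888)
E(k) = -11
(E(y) + 326873)/(184161 + (23627 - 176450)) = (-11 + 326873)/(184161 + (23627 - 176450)) = 326862/(184161 - 152823) = 326862/31338 = 326862*(1/31338) = 18159/1741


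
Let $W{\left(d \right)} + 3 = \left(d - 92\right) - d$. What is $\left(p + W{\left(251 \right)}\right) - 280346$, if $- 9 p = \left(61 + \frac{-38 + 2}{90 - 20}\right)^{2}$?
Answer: $- \frac{3096343714}{11025} \approx -2.8085 \cdot 10^{5}$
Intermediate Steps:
$W{\left(d \right)} = -95$ ($W{\left(d \right)} = -3 + \left(\left(d - 92\right) - d\right) = -3 + \left(\left(-92 + d\right) - d\right) = -3 - 92 = -95$)
$p = - \frac{4481689}{11025}$ ($p = - \frac{\left(61 + \frac{-38 + 2}{90 - 20}\right)^{2}}{9} = - \frac{\left(61 - \frac{36}{70}\right)^{2}}{9} = - \frac{\left(61 - \frac{18}{35}\right)^{2}}{9} = - \frac{\left(\frac{2117}{35}\right)^{2}}{9} = \left(- \frac{1}{9}\right) \frac{4481689}{1225} = - \frac{4481689}{11025} \approx -406.5$)
$\left(p + W{\left(251 \right)}\right) - 280346 = \left(- \frac{4481689}{11025} - 95\right) - 280346 = - \frac{5529064}{11025} - 280346 = - \frac{3096343714}{11025}$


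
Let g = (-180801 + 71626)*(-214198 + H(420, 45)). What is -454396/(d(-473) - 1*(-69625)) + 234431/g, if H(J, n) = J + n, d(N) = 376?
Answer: -10602996297354469/1633424353550275 ≈ -6.4913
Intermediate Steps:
g = 23334300275 (g = (-180801 + 71626)*(-214198 + (420 + 45)) = -109175*(-214198 + 465) = -109175*(-213733) = 23334300275)
-454396/(d(-473) - 1*(-69625)) + 234431/g = -454396/(376 - 1*(-69625)) + 234431/23334300275 = -454396/(376 + 69625) + 234431*(1/23334300275) = -454396/70001 + 234431/23334300275 = -10602996297354469/1633424353550275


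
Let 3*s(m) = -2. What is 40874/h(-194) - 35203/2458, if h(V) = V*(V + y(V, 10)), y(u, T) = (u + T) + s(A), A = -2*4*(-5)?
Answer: -1864193269/135425968 ≈ -13.765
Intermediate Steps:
A = 40 (A = -8*(-5) = 40)
s(m) = -2/3 (s(m) = (1/3)*(-2) = -2/3)
y(u, T) = -2/3 + T + u (y(u, T) = (u + T) - 2/3 = (T + u) - 2/3 = -2/3 + T + u)
h(V) = V*(28/3 + 2*V) (h(V) = V*(V + (-2/3 + 10 + V)) = V*(V + (28/3 + V)) = V*(28/3 + 2*V))
40874/h(-194) - 35203/2458 = 40874/(((2/3)*(-194)*(14 + 3*(-194)))) - 35203/2458 = 40874/(((2/3)*(-194)*(14 - 582))) - 35203*1/2458 = 40874/(((2/3)*(-194)*(-568))) - 35203/2458 = 40874/(220384/3) - 35203/2458 = 40874*(3/220384) - 35203/2458 = 61311/110192 - 35203/2458 = -1864193269/135425968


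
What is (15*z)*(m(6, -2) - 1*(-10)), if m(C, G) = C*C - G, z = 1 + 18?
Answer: 13680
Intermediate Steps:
z = 19
m(C, G) = C² - G
(15*z)*(m(6, -2) - 1*(-10)) = (15*19)*((6² - 1*(-2)) - 1*(-10)) = 285*((36 + 2) + 10) = 285*(38 + 10) = 285*48 = 13680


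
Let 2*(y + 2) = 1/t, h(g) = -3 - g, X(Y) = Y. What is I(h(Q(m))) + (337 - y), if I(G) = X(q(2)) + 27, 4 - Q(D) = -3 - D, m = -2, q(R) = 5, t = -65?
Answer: 48231/130 ≈ 371.01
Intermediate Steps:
Q(D) = 7 + D (Q(D) = 4 - (-3 - D) = 4 + (3 + D) = 7 + D)
I(G) = 32 (I(G) = 5 + 27 = 32)
y = -261/130 (y = -2 + (½)/(-65) = -2 + (½)*(-1/65) = -2 - 1/130 = -261/130 ≈ -2.0077)
I(h(Q(m))) + (337 - y) = 32 + (337 - 1*(-261/130)) = 32 + (337 + 261/130) = 32 + 44071/130 = 48231/130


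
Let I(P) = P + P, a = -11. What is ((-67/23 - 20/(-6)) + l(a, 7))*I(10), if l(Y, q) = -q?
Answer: -9080/69 ≈ -131.59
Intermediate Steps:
I(P) = 2*P
((-67/23 - 20/(-6)) + l(a, 7))*I(10) = ((-67/23 - 20/(-6)) - 1*7)*(2*10) = ((-67*1/23 - 20*(-⅙)) - 7)*20 = ((-67/23 + 10/3) - 7)*20 = (29/69 - 7)*20 = -454/69*20 = -9080/69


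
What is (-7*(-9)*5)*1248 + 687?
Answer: 393807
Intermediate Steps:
(-7*(-9)*5)*1248 + 687 = (63*5)*1248 + 687 = 315*1248 + 687 = 393120 + 687 = 393807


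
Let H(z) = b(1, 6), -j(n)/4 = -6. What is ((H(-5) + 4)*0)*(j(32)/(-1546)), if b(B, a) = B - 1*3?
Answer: 0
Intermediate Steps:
b(B, a) = -3 + B (b(B, a) = B - 3 = -3 + B)
j(n) = 24 (j(n) = -4*(-6) = 24)
H(z) = -2 (H(z) = -3 + 1 = -2)
((H(-5) + 4)*0)*(j(32)/(-1546)) = ((-2 + 4)*0)*(24/(-1546)) = (2*0)*(24*(-1/1546)) = 0*(-12/773) = 0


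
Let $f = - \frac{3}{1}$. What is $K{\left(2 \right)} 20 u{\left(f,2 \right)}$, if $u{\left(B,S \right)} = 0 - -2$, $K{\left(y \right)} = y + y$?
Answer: $160$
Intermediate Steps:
$K{\left(y \right)} = 2 y$
$f = -3$ ($f = \left(-3\right) 1 = -3$)
$u{\left(B,S \right)} = 2$ ($u{\left(B,S \right)} = 0 + 2 = 2$)
$K{\left(2 \right)} 20 u{\left(f,2 \right)} = 2 \cdot 2 \cdot 20 \cdot 2 = 4 \cdot 20 \cdot 2 = 80 \cdot 2 = 160$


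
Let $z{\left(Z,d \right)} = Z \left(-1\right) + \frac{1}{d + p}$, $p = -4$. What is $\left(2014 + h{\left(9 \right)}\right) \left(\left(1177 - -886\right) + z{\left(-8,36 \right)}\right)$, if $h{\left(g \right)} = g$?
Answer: $\frac{134070279}{32} \approx 4.1897 \cdot 10^{6}$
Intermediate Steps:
$z{\left(Z,d \right)} = \frac{1}{-4 + d} - Z$ ($z{\left(Z,d \right)} = Z \left(-1\right) + \frac{1}{d - 4} = - Z + \frac{1}{-4 + d} = \frac{1}{-4 + d} - Z$)
$\left(2014 + h{\left(9 \right)}\right) \left(\left(1177 - -886\right) + z{\left(-8,36 \right)}\right) = \left(2014 + 9\right) \left(\left(1177 - -886\right) + \frac{1 + 4 \left(-8\right) - \left(-8\right) 36}{-4 + 36}\right) = 2023 \left(\left(1177 + 886\right) + \frac{1 - 32 + 288}{32}\right) = 2023 \left(2063 + \frac{1}{32} \cdot 257\right) = 2023 \left(2063 + \frac{257}{32}\right) = 2023 \cdot \frac{66273}{32} = \frac{134070279}{32}$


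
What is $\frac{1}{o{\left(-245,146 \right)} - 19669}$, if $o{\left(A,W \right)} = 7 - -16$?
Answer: $- \frac{1}{19646} \approx -5.0901 \cdot 10^{-5}$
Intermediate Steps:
$o{\left(A,W \right)} = 23$ ($o{\left(A,W \right)} = 7 + 16 = 23$)
$\frac{1}{o{\left(-245,146 \right)} - 19669} = \frac{1}{23 - 19669} = \frac{1}{-19646} = - \frac{1}{19646}$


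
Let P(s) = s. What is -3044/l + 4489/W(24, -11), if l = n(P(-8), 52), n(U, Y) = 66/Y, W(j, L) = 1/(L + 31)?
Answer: 2883596/33 ≈ 87382.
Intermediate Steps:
W(j, L) = 1/(31 + L)
l = 33/26 (l = 66/52 = 66*(1/52) = 33/26 ≈ 1.2692)
-3044/l + 4489/W(24, -11) = -3044/33/26 + 4489/(1/(31 - 11)) = -3044*26/33 + 4489/(1/20) = -79144/33 + 4489/(1/20) = -79144/33 + 4489*20 = -79144/33 + 89780 = 2883596/33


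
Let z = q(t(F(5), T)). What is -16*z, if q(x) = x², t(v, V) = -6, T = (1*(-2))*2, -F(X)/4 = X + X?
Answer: -576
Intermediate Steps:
F(X) = -8*X (F(X) = -4*(X + X) = -8*X)
T = -4 (T = -2*2 = -4)
z = 36 (z = (-6)² = 36)
-16*z = -16*36 = -576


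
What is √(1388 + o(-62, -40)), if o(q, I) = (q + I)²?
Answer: 4*√737 ≈ 108.59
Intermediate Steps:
o(q, I) = (I + q)²
√(1388 + o(-62, -40)) = √(1388 + (-40 - 62)²) = √(1388 + (-102)²) = √(1388 + 10404) = √11792 = 4*√737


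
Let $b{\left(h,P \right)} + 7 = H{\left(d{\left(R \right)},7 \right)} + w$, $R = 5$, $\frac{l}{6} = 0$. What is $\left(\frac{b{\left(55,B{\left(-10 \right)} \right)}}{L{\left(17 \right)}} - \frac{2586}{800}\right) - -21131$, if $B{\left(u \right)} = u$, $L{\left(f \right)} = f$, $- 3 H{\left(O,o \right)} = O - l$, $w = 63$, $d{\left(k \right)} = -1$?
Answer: $\frac{431074057}{20400} \approx 21131.0$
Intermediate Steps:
$l = 0$ ($l = 6 \cdot 0 = 0$)
$H{\left(O,o \right)} = - \frac{O}{3}$ ($H{\left(O,o \right)} = - \frac{O - 0}{3} = - \frac{O + 0}{3} = - \frac{O}{3}$)
$b{\left(h,P \right)} = \frac{169}{3}$ ($b{\left(h,P \right)} = -7 + \left(\left(- \frac{1}{3}\right) \left(-1\right) + 63\right) = -7 + \left(\frac{1}{3} + 63\right) = -7 + \frac{190}{3} = \frac{169}{3}$)
$\left(\frac{b{\left(55,B{\left(-10 \right)} \right)}}{L{\left(17 \right)}} - \frac{2586}{800}\right) - -21131 = \left(\frac{169}{3 \cdot 17} - \frac{2586}{800}\right) - -21131 = \left(\frac{169}{3} \cdot \frac{1}{17} - \frac{1293}{400}\right) + 21131 = \left(\frac{169}{51} - \frac{1293}{400}\right) + 21131 = \frac{1657}{20400} + 21131 = \frac{431074057}{20400}$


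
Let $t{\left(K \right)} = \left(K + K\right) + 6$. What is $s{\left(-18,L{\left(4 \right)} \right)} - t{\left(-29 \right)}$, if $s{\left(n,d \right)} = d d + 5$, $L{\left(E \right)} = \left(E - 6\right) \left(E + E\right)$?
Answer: $313$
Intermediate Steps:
$L{\left(E \right)} = 2 E \left(-6 + E\right)$ ($L{\left(E \right)} = \left(-6 + E\right) 2 E = 2 E \left(-6 + E\right)$)
$s{\left(n,d \right)} = 5 + d^{2}$ ($s{\left(n,d \right)} = d^{2} + 5 = 5 + d^{2}$)
$t{\left(K \right)} = 6 + 2 K$ ($t{\left(K \right)} = 2 K + 6 = 6 + 2 K$)
$s{\left(-18,L{\left(4 \right)} \right)} - t{\left(-29 \right)} = \left(5 + \left(2 \cdot 4 \left(-6 + 4\right)\right)^{2}\right) - \left(6 + 2 \left(-29\right)\right) = \left(5 + \left(2 \cdot 4 \left(-2\right)\right)^{2}\right) - \left(6 - 58\right) = \left(5 + \left(-16\right)^{2}\right) - -52 = \left(5 + 256\right) + 52 = 261 + 52 = 313$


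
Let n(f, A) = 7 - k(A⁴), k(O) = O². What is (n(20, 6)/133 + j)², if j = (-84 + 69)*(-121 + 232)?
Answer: 3614006310916/17689 ≈ 2.0431e+8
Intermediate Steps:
j = -1665 (j = -15*111 = -1665)
n(f, A) = 7 - A⁸ (n(f, A) = 7 - (A⁴)² = 7 - A⁸)
(n(20, 6)/133 + j)² = ((7 - 1*6⁸)/133 - 1665)² = ((7 - 1*1679616)*(1/133) - 1665)² = ((7 - 1679616)*(1/133) - 1665)² = (-1679609*1/133 - 1665)² = (-1679609/133 - 1665)² = (-1901054/133)² = 3614006310916/17689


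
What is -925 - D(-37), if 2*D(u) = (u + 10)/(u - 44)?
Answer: -5551/6 ≈ -925.17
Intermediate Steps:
D(u) = (10 + u)/(2*(-44 + u)) (D(u) = ((u + 10)/(u - 44))/2 = ((10 + u)/(-44 + u))/2 = (10 + u)/(2*(-44 + u)))
-925 - D(-37) = -925 - (10 - 37)/(2*(-44 - 37)) = -925 - (-27)/(2*(-81)) = -925 - (-1)*(-27)/(2*81) = -925 - 1*⅙ = -925 - ⅙ = -5551/6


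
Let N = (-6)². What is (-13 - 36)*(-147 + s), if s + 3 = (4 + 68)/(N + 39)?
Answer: 182574/25 ≈ 7303.0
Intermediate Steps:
N = 36
s = -51/25 (s = -3 + (4 + 68)/(36 + 39) = -3 + 72/75 = -3 + 72*(1/75) = -3 + 24/25 = -51/25 ≈ -2.0400)
(-13 - 36)*(-147 + s) = (-13 - 36)*(-147 - 51/25) = -49*(-3726/25) = 182574/25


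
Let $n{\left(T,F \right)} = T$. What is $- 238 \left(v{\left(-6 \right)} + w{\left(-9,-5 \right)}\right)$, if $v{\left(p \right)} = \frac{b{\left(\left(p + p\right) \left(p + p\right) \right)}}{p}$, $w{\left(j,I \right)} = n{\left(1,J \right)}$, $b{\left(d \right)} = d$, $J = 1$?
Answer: $5474$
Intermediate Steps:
$w{\left(j,I \right)} = 1$
$v{\left(p \right)} = 4 p$ ($v{\left(p \right)} = \frac{\left(p + p\right) \left(p + p\right)}{p} = \frac{2 p 2 p}{p} = \frac{4 p^{2}}{p} = 4 p$)
$- 238 \left(v{\left(-6 \right)} + w{\left(-9,-5 \right)}\right) = - 238 \left(4 \left(-6\right) + 1\right) = - 238 \left(-24 + 1\right) = \left(-238\right) \left(-23\right) = 5474$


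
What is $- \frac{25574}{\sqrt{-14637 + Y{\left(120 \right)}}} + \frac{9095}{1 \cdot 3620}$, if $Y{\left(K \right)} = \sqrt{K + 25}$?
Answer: $\frac{1819}{724} + \frac{25574 i}{\sqrt{14637 - \sqrt{145}}} \approx 2.5124 + 211.47 i$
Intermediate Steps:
$Y{\left(K \right)} = \sqrt{25 + K}$
$- \frac{25574}{\sqrt{-14637 + Y{\left(120 \right)}}} + \frac{9095}{1 \cdot 3620} = - \frac{25574}{\sqrt{-14637 + \sqrt{25 + 120}}} + \frac{9095}{1 \cdot 3620} = - \frac{25574}{\sqrt{-14637 + \sqrt{145}}} + \frac{9095}{3620} = - \frac{25574}{\sqrt{-14637 + \sqrt{145}}} + 9095 \cdot \frac{1}{3620} = - \frac{25574}{\sqrt{-14637 + \sqrt{145}}} + \frac{1819}{724} = \frac{1819}{724} - \frac{25574}{\sqrt{-14637 + \sqrt{145}}}$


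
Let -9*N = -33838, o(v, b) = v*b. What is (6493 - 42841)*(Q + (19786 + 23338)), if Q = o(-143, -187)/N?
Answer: -26524418339094/16919 ≈ -1.5677e+9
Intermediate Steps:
o(v, b) = b*v
N = 33838/9 (N = -1/9*(-33838) = 33838/9 ≈ 3759.8)
Q = 240669/33838 (Q = (-187*(-143))/(33838/9) = 26741*(9/33838) = 240669/33838 ≈ 7.1124)
(6493 - 42841)*(Q + (19786 + 23338)) = (6493 - 42841)*(240669/33838 + (19786 + 23338)) = -36348*(240669/33838 + 43124) = -36348*1459470581/33838 = -26524418339094/16919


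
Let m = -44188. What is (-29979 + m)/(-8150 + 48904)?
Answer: -74167/40754 ≈ -1.8199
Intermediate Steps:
(-29979 + m)/(-8150 + 48904) = (-29979 - 44188)/(-8150 + 48904) = -74167/40754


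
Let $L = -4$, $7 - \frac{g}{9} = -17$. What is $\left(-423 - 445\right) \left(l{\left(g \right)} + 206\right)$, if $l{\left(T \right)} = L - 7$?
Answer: $-169260$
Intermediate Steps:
$g = 216$ ($g = 63 - -153 = 63 + 153 = 216$)
$l{\left(T \right)} = -11$ ($l{\left(T \right)} = -4 - 7 = -11$)
$\left(-423 - 445\right) \left(l{\left(g \right)} + 206\right) = \left(-423 - 445\right) \left(-11 + 206\right) = \left(-868\right) 195 = -169260$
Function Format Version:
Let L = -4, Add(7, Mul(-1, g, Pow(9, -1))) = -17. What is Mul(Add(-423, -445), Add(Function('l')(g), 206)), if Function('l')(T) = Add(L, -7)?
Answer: -169260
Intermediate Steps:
g = 216 (g = Add(63, Mul(-9, -17)) = Add(63, 153) = 216)
Function('l')(T) = -11 (Function('l')(T) = Add(-4, -7) = -11)
Mul(Add(-423, -445), Add(Function('l')(g), 206)) = Mul(Add(-423, -445), Add(-11, 206)) = Mul(-868, 195) = -169260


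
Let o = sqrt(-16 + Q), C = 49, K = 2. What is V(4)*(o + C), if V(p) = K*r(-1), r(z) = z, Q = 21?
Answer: -98 - 2*sqrt(5) ≈ -102.47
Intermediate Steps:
V(p) = -2 (V(p) = 2*(-1) = -2)
o = sqrt(5) (o = sqrt(-16 + 21) = sqrt(5) ≈ 2.2361)
V(4)*(o + C) = -2*(sqrt(5) + 49) = -2*(49 + sqrt(5)) = -98 - 2*sqrt(5)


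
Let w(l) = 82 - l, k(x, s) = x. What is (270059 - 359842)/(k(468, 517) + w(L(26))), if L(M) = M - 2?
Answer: -89783/526 ≈ -170.69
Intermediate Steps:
L(M) = -2 + M
(270059 - 359842)/(k(468, 517) + w(L(26))) = (270059 - 359842)/(468 + (82 - (-2 + 26))) = -89783/(468 + (82 - 1*24)) = -89783/(468 + (82 - 24)) = -89783/(468 + 58) = -89783/526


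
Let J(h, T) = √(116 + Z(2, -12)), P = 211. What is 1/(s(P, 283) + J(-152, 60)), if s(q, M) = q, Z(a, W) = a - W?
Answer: 211/44391 - √130/44391 ≈ 0.0044964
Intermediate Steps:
J(h, T) = √130 (J(h, T) = √(116 + (2 - 1*(-12))) = √(116 + (2 + 12)) = √(116 + 14) = √130)
1/(s(P, 283) + J(-152, 60)) = 1/(211 + √130)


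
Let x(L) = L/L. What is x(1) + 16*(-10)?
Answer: -159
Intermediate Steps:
x(L) = 1
x(1) + 16*(-10) = 1 + 16*(-10) = 1 - 160 = -159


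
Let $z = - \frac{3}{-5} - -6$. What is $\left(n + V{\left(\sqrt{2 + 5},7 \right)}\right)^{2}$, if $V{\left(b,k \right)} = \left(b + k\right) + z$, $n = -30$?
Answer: $\frac{6899}{25} - \frac{164 \sqrt{7}}{5} \approx 189.18$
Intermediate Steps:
$z = \frac{33}{5}$ ($z = \left(-3\right) \left(- \frac{1}{5}\right) + 6 = \frac{3}{5} + 6 = \frac{33}{5} \approx 6.6$)
$V{\left(b,k \right)} = \frac{33}{5} + b + k$ ($V{\left(b,k \right)} = \left(b + k\right) + \frac{33}{5} = \frac{33}{5} + b + k$)
$\left(n + V{\left(\sqrt{2 + 5},7 \right)}\right)^{2} = \left(-30 + \left(\frac{33}{5} + \sqrt{2 + 5} + 7\right)\right)^{2} = \left(-30 + \left(\frac{33}{5} + \sqrt{7} + 7\right)\right)^{2} = \left(-30 + \left(\frac{68}{5} + \sqrt{7}\right)\right)^{2} = \left(- \frac{82}{5} + \sqrt{7}\right)^{2}$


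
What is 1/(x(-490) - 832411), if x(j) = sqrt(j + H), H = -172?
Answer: -832411/692908073583 - I*sqrt(662)/692908073583 ≈ -1.2013e-6 - 3.7132e-11*I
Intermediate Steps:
x(j) = sqrt(-172 + j) (x(j) = sqrt(j - 172) = sqrt(-172 + j))
1/(x(-490) - 832411) = 1/(sqrt(-172 - 490) - 832411) = 1/(sqrt(-662) - 832411) = 1/(I*sqrt(662) - 832411) = 1/(-832411 + I*sqrt(662))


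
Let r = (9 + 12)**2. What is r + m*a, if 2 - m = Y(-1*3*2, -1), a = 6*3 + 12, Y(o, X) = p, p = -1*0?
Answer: 501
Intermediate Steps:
p = 0
r = 441 (r = 21**2 = 441)
Y(o, X) = 0
a = 30 (a = 18 + 12 = 30)
m = 2 (m = 2 - 1*0 = 2 + 0 = 2)
r + m*a = 441 + 2*30 = 441 + 60 = 501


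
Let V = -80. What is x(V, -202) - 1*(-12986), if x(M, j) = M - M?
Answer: 12986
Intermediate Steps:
x(M, j) = 0
x(V, -202) - 1*(-12986) = 0 - 1*(-12986) = 0 + 12986 = 12986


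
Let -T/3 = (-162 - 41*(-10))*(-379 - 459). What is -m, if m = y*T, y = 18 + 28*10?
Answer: -185794656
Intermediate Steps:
T = 623472 (T = -3*(-162 - 41*(-10))*(-379 - 459) = -3*(-162 + 410)*(-838) = -744*(-838) = -3*(-207824) = 623472)
y = 298 (y = 18 + 280 = 298)
m = 185794656 (m = 298*623472 = 185794656)
-m = -1*185794656 = -185794656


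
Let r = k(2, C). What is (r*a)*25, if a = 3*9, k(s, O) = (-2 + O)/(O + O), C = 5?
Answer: 405/2 ≈ 202.50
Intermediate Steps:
k(s, O) = (-2 + O)/(2*O) (k(s, O) = (-2 + O)/((2*O)) = (-2 + O)*(1/(2*O)) = (-2 + O)/(2*O))
a = 27
r = 3/10 (r = (1/2)*(-2 + 5)/5 = (1/2)*(1/5)*3 = 3/10 ≈ 0.30000)
(r*a)*25 = ((3/10)*27)*25 = (81/10)*25 = 405/2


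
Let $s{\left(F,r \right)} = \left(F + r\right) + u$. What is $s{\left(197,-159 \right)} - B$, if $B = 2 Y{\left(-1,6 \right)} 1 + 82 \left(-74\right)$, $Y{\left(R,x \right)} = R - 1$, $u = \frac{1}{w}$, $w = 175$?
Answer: $\frac{1069251}{175} \approx 6110.0$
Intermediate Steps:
$u = \frac{1}{175} \approx 0.0057143$
$Y{\left(R,x \right)} = -1 + R$
$s{\left(F,r \right)} = \frac{1}{175} + F + r$ ($s{\left(F,r \right)} = \left(F + r\right) + \frac{1}{175} = \frac{1}{175} + F + r$)
$B = -6072$ ($B = 2 \left(-1 - 1\right) 1 + 82 \left(-74\right) = 2 \left(-2\right) 1 - 6068 = \left(-4\right) 1 - 6068 = -4 - 6068 = -6072$)
$s{\left(197,-159 \right)} - B = \left(\frac{1}{175} + 197 - 159\right) - -6072 = \frac{6651}{175} + 6072 = \frac{1069251}{175}$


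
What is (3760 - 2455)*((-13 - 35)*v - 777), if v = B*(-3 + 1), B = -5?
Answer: -1640385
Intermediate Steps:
v = 10 (v = -5*(-3 + 1) = -5*(-2) = 10)
(3760 - 2455)*((-13 - 35)*v - 777) = (3760 - 2455)*((-13 - 35)*10 - 777) = 1305*(-48*10 - 777) = 1305*(-480 - 777) = 1305*(-1257) = -1640385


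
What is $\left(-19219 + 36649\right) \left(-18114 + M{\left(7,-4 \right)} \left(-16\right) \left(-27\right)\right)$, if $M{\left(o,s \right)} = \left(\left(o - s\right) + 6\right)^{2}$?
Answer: $1860373620$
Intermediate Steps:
$M{\left(o,s \right)} = \left(6 + o - s\right)^{2}$
$\left(-19219 + 36649\right) \left(-18114 + M{\left(7,-4 \right)} \left(-16\right) \left(-27\right)\right) = \left(-19219 + 36649\right) \left(-18114 + \left(6 + 7 - -4\right)^{2} \left(-16\right) \left(-27\right)\right) = 17430 \left(-18114 + \left(6 + 7 + 4\right)^{2} \left(-16\right) \left(-27\right)\right) = 17430 \left(-18114 + 17^{2} \left(-16\right) \left(-27\right)\right) = 17430 \left(-18114 + 289 \left(-16\right) \left(-27\right)\right) = 17430 \left(-18114 - -124848\right) = 17430 \left(-18114 + 124848\right) = 17430 \cdot 106734 = 1860373620$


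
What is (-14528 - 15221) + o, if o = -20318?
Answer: -50067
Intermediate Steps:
(-14528 - 15221) + o = (-14528 - 15221) - 20318 = -29749 - 20318 = -50067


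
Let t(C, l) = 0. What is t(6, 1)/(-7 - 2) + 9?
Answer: 9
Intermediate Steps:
t(6, 1)/(-7 - 2) + 9 = 0/(-7 - 2) + 9 = 0/(-9) + 9 = 0*(-1/9) + 9 = 0 + 9 = 9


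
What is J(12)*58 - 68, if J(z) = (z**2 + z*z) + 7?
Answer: 17042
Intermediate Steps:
J(z) = 7 + 2*z**2 (J(z) = (z**2 + z**2) + 7 = 2*z**2 + 7 = 7 + 2*z**2)
J(12)*58 - 68 = (7 + 2*12**2)*58 - 68 = (7 + 2*144)*58 - 68 = (7 + 288)*58 - 68 = 295*58 - 68 = 17110 - 68 = 17042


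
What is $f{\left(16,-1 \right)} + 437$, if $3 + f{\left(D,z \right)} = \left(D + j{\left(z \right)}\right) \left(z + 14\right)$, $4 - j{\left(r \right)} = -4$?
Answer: $746$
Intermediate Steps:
$j{\left(r \right)} = 8$ ($j{\left(r \right)} = 4 - -4 = 4 + 4 = 8$)
$f{\left(D,z \right)} = -3 + \left(8 + D\right) \left(14 + z\right)$ ($f{\left(D,z \right)} = -3 + \left(D + 8\right) \left(z + 14\right) = -3 + \left(8 + D\right) \left(14 + z\right)$)
$f{\left(16,-1 \right)} + 437 = \left(109 + 8 \left(-1\right) + 14 \cdot 16 + 16 \left(-1\right)\right) + 437 = \left(109 - 8 + 224 - 16\right) + 437 = 309 + 437 = 746$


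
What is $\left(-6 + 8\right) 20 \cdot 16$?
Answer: $640$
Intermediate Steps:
$\left(-6 + 8\right) 20 \cdot 16 = 2 \cdot 20 \cdot 16 = 40 \cdot 16 = 640$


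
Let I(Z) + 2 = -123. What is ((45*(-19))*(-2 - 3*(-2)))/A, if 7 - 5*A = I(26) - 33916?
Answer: -225/448 ≈ -0.50223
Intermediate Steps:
I(Z) = -125 (I(Z) = -2 - 123 = -125)
A = 34048/5 (A = 7/5 - (-125 - 33916)/5 = 7/5 - 1/5*(-34041) = 7/5 + 34041/5 = 34048/5 ≈ 6809.6)
((45*(-19))*(-2 - 3*(-2)))/A = ((45*(-19))*(-2 - 3*(-2)))/(34048/5) = -855*(-2 + 6)*(5/34048) = -855*4*(5/34048) = -3420*5/34048 = -225/448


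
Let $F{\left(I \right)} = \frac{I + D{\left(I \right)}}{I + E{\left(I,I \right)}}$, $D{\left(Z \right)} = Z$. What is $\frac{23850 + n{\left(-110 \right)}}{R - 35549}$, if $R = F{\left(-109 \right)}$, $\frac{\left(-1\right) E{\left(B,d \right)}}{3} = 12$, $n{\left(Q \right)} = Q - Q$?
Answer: $- \frac{1152750}{1718129} \approx -0.67093$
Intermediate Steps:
$n{\left(Q \right)} = 0$
$E{\left(B,d \right)} = -36$ ($E{\left(B,d \right)} = \left(-3\right) 12 = -36$)
$F{\left(I \right)} = \frac{2 I}{-36 + I}$ ($F{\left(I \right)} = \frac{I + I}{I - 36} = \frac{2 I}{-36 + I}$)
$R = \frac{218}{145}$ ($R = 2 \left(-109\right) \frac{1}{-36 - 109} = 2 \left(-109\right) \frac{1}{-145} = 2 \left(-109\right) \left(- \frac{1}{145}\right) = \frac{218}{145} \approx 1.5034$)
$\frac{23850 + n{\left(-110 \right)}}{R - 35549} = \frac{23850 + 0}{\frac{218}{145} - 35549} = \frac{23850}{- \frac{5154387}{145}} = 23850 \left(- \frac{145}{5154387}\right) = - \frac{1152750}{1718129}$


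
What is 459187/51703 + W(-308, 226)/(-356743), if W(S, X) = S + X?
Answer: 163815987587/18444683329 ≈ 8.8815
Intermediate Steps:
459187/51703 + W(-308, 226)/(-356743) = 459187/51703 + (-308 + 226)/(-356743) = 459187*(1/51703) - 82*(-1/356743) = 459187/51703 + 82/356743 = 163815987587/18444683329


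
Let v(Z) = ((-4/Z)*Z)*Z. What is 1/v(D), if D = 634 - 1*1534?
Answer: 1/3600 ≈ 0.00027778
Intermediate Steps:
D = -900 (D = 634 - 1534 = -900)
v(Z) = -4*Z
1/v(D) = 1/(-4*(-900)) = 1/3600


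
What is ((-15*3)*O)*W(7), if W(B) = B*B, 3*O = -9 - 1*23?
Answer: 23520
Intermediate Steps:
O = -32/3 (O = (-9 - 1*23)/3 = (-9 - 23)/3 = (⅓)*(-32) = -32/3 ≈ -10.667)
W(B) = B²
((-15*3)*O)*W(7) = (-15*3*(-32/3))*7² = -45*(-32/3)*49 = 480*49 = 23520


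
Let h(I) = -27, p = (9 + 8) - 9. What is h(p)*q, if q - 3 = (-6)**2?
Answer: -1053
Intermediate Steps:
p = 8 (p = 17 - 9 = 8)
q = 39 (q = 3 + (-6)**2 = 3 + 36 = 39)
h(p)*q = -27*39 = -1053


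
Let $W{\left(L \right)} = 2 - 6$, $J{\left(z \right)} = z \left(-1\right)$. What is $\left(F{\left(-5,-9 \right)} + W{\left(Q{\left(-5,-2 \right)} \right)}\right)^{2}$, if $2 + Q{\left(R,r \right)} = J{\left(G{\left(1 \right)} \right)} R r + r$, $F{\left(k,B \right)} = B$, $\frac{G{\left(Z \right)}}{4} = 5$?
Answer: $169$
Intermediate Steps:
$G{\left(Z \right)} = 20$ ($G{\left(Z \right)} = 4 \cdot 5 = 20$)
$J{\left(z \right)} = - z$
$Q{\left(R,r \right)} = -2 + r - 20 R r$ ($Q{\left(R,r \right)} = -2 + \left(\left(-1\right) 20 R r + r\right) = -2 + \left(- 20 R r + r\right) = -2 - \left(- r + 20 R r\right) = -2 + r - 20 R r$)
$W{\left(L \right)} = -4$ ($W{\left(L \right)} = 2 - 6 = -4$)
$\left(F{\left(-5,-9 \right)} + W{\left(Q{\left(-5,-2 \right)} \right)}\right)^{2} = \left(-9 - 4\right)^{2} = \left(-13\right)^{2} = 169$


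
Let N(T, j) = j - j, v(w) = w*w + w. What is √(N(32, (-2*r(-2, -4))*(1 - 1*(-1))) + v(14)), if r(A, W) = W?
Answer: √210 ≈ 14.491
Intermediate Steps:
v(w) = w + w² (v(w) = w² + w = w + w²)
N(T, j) = 0
√(N(32, (-2*r(-2, -4))*(1 - 1*(-1))) + v(14)) = √(0 + 14*(1 + 14)) = √(0 + 14*15) = √(0 + 210) = √210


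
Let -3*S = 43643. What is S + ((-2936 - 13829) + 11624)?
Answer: -59066/3 ≈ -19689.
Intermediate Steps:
S = -43643/3 (S = -⅓*43643 = -43643/3 ≈ -14548.)
S + ((-2936 - 13829) + 11624) = -43643/3 + ((-2936 - 13829) + 11624) = -43643/3 + (-16765 + 11624) = -43643/3 - 5141 = -59066/3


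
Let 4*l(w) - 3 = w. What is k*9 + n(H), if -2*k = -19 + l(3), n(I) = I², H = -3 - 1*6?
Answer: 639/4 ≈ 159.75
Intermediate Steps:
H = -9 (H = -3 - 6 = -9)
l(w) = ¾ + w/4
k = 35/4 (k = -(-19 + (¾ + (¼)*3))/2 = -(-19 + (¾ + ¾))/2 = -(-19 + 3/2)/2 = -½*(-35/2) = 35/4 ≈ 8.7500)
k*9 + n(H) = (35/4)*9 + (-9)² = 315/4 + 81 = 639/4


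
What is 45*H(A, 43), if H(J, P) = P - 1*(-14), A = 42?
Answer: 2565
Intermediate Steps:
H(J, P) = 14 + P (H(J, P) = P + 14 = 14 + P)
45*H(A, 43) = 45*(14 + 43) = 45*57 = 2565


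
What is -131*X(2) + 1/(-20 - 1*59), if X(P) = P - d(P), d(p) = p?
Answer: -1/79 ≈ -0.012658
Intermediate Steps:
X(P) = 0 (X(P) = P - P = 0)
-131*X(2) + 1/(-20 - 1*59) = -131*0 + 1/(-20 - 1*59) = 0 + 1/(-20 - 59) = 0 + 1/(-79) = 0 - 1/79 = -1/79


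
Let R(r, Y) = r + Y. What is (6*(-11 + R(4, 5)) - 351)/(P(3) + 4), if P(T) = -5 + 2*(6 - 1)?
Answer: -121/3 ≈ -40.333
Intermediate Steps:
R(r, Y) = Y + r
P(T) = 5 (P(T) = -5 + 2*5 = -5 + 10 = 5)
(6*(-11 + R(4, 5)) - 351)/(P(3) + 4) = (6*(-11 + (5 + 4)) - 351)/(5 + 4) = (6*(-11 + 9) - 351)/9 = (6*(-2) - 351)*(⅑) = (-12 - 351)*(⅑) = -363*⅑ = -121/3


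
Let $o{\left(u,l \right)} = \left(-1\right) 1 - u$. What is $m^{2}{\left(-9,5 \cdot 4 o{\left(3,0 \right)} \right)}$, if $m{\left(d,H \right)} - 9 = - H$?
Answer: $7921$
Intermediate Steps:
$o{\left(u,l \right)} = -1 - u$
$m{\left(d,H \right)} = 9 - H$
$m^{2}{\left(-9,5 \cdot 4 o{\left(3,0 \right)} \right)} = \left(9 - 5 \cdot 4 \left(-1 - 3\right)\right)^{2} = \left(9 - 20 \left(-1 - 3\right)\right)^{2} = \left(9 - 20 \left(-4\right)\right)^{2} = \left(9 - -80\right)^{2} = \left(9 + 80\right)^{2} = 89^{2} = 7921$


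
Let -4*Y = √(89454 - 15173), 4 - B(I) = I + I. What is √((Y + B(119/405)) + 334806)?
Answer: √(2711956240 - 2025*√74281)/90 ≈ 578.57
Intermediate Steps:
B(I) = 4 - 2*I (B(I) = 4 - (I + I) = 4 - 2*I)
Y = -√74281/4 (Y = -√(89454 - 15173)/4 = -√74281/4 ≈ -68.136)
√((Y + B(119/405)) + 334806) = √((-√74281/4 + (4 - 238/405)) + 334806) = √((-√74281/4 + 1382/405) + 334806) = √((1382/405 - √74281/4) + 334806) = √(135597812/405 - √74281/4)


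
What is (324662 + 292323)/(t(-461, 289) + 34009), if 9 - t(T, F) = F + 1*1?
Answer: 616985/33728 ≈ 18.293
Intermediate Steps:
t(T, F) = 8 - F (t(T, F) = 9 - (F + 1*1) = 9 - (F + 1) = 9 - (1 + F) = 9 + (-1 - F) = 8 - F)
(324662 + 292323)/(t(-461, 289) + 34009) = (324662 + 292323)/((8 - 1*289) + 34009) = 616985/((8 - 289) + 34009) = 616985/(-281 + 34009) = 616985/33728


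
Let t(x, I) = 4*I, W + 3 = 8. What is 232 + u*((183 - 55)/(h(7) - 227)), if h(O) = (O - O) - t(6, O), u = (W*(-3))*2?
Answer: 4200/17 ≈ 247.06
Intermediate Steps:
W = 5 (W = -3 + 8 = 5)
u = -30 (u = (5*(-3))*2 = -15*2 = -30)
h(O) = -4*O (h(O) = (O - O) - 4*O = 0 - 4*O = -4*O)
232 + u*((183 - 55)/(h(7) - 227)) = 232 - 30*(183 - 55)/(-4*7 - 227) = 232 - 3840/(-28 - 227) = 232 - 3840/(-255) = 232 - 3840*(-1)/255 = 232 - 30*(-128/255) = 232 + 256/17 = 4200/17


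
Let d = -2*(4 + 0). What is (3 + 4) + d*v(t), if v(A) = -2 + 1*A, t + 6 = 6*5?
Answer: -169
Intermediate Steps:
t = 24 (t = -6 + 6*5 = -6 + 30 = 24)
d = -8 (d = -2*4 = -8)
v(A) = -2 + A
(3 + 4) + d*v(t) = (3 + 4) - 8*(-2 + 24) = 7 - 8*22 = 7 - 176 = -169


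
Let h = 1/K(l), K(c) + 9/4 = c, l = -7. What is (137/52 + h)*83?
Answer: 403463/1924 ≈ 209.70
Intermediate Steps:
K(c) = -9/4 + c
h = -4/37 (h = 1/(-9/4 - 7) = 1/(-37/4) = -4/37 ≈ -0.10811)
(137/52 + h)*83 = (137/52 - 4/37)*83 = (4861/1924)*83 = 403463/1924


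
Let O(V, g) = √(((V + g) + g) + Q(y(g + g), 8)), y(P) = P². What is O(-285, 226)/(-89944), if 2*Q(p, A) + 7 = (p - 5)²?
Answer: -√1304315054/22486 ≈ -1.6061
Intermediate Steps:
Q(p, A) = -7/2 + (-5 + p)²/2 (Q(p, A) = -7/2 + (p - 5)²/2 = -7/2 + (-5 + p)²/2)
O(V, g) = √(-7/2 + V + (-5 + 4*g²)²/2 + 2*g) (O(V, g) = √(((V + g) + g) + (-7/2 + (-5 + (g + g)²)²/2)) = √((V + 2*g) + (-7/2 + (-5 + (2*g)²)²/2)) = √((V + 2*g) + (-7/2 + (-5 + 4*g²)²/2)) = √(-7/2 + V + (-5 + 4*g²)²/2 + 2*g))
O(-285, 226)/(-89944) = √(9 - 285 - 20*226² + 2*226 + 8*226⁴)/(-89944) = √(9 - 285 - 20*51076 + 452 + 8*2608757776)*(-1/89944) = √(9 - 285 - 1021520 + 452 + 20870062208)*(-1/89944) = √20869040864*(-1/89944) = (4*√1304315054)*(-1/89944) = -√1304315054/22486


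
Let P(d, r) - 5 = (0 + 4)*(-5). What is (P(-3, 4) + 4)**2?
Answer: 121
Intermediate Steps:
P(d, r) = -15 (P(d, r) = 5 + (0 + 4)*(-5) = 5 + 4*(-5) = 5 - 20 = -15)
(P(-3, 4) + 4)**2 = (-15 + 4)**2 = (-11)**2 = 121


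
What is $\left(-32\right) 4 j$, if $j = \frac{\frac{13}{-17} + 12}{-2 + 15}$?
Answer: $- \frac{24448}{221} \approx -110.62$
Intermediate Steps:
$j = \frac{191}{221}$ ($j = \frac{13 \left(- \frac{1}{17}\right) + 12}{13} = \left(- \frac{13}{17} + 12\right) \frac{1}{13} = \frac{191}{17} \cdot \frac{1}{13} = \frac{191}{221} \approx 0.86425$)
$\left(-32\right) 4 j = \left(-32\right) 4 \cdot \frac{191}{221} = \left(-128\right) \frac{191}{221} = - \frac{24448}{221}$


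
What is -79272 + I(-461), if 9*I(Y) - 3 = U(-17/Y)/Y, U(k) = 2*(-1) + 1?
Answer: -328898144/4149 ≈ -79272.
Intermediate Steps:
U(k) = -1 (U(k) = -2 + 1 = -1)
I(Y) = ⅓ - 1/(9*Y) (I(Y) = ⅓ + (-1/Y)/9 = ⅓ - 1/(9*Y))
-79272 + I(-461) = -79272 + (⅑)*(-1 + 3*(-461))/(-461) = -79272 + (⅑)*(-1/461)*(-1 - 1383) = -79272 + (⅑)*(-1/461)*(-1384) = -79272 + 1384/4149 = -328898144/4149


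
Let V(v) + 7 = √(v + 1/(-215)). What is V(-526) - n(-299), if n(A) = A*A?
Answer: -89408 + I*√24314565/215 ≈ -89408.0 + 22.935*I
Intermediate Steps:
n(A) = A²
V(v) = -7 + √(-1/215 + v) (V(v) = -7 + √(v + 1/(-215)) = -7 + √(v - 1/215) = -7 + √(-1/215 + v))
V(-526) - n(-299) = (-7 + √(-215 + 46225*(-526))/215) - 1*(-299)² = (-7 + √(-215 - 24314350)/215) - 1*89401 = (-7 + √(-24314565)/215) - 89401 = (-7 + (I*√24314565)/215) - 89401 = (-7 + I*√24314565/215) - 89401 = -89408 + I*√24314565/215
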